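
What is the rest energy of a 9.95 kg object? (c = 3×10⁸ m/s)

c² = (3×10⁸)² = 9.000×10¹⁶ m²/s²
E₀ = mc² = 9.95 × 9.000×10¹⁶ = 8.955×10¹⁷ J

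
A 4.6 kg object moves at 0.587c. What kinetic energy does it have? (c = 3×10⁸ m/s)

γ = 1/√(1 - 0.587²) = 1.2352
γ - 1 = 0.2352
KE = (γ-1)mc² = 0.2352 × 4.6 × (3×10⁸)² = 9.737×10¹⁶ J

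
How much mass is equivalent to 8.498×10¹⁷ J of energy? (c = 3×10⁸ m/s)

From E = mc², we get m = E/c²
c² = (3×10⁸)² = 9×10¹⁶ m²/s²
m = 8.498×10¹⁷ / 9×10¹⁶ = 9.442 kg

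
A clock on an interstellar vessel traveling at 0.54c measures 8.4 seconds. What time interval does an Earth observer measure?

Proper time Δt₀ = 8.4 seconds
γ = 1/√(1 - 0.54²) = 1.1881
Δt = γΔt₀ = 1.1881 × 8.4 = 9.980 seconds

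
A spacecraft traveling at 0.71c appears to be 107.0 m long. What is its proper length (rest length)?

Contracted length L = 107.0 m
γ = 1/√(1 - 0.71²) = 1.420
L₀ = γL = 1.420 × 107.0 = 151.9 m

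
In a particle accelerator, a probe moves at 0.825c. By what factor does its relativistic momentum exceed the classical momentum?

p_rel = γmv, p_class = mv
Ratio = γ = 1/√(1 - 0.825²)
= 1/√(0.319375) = 1.769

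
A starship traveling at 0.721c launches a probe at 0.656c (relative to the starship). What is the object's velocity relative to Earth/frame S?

u = (u' + v)/(1 + u'v/c²)
Numerator: 0.656 + 0.721 = 1.377
Denominator: 1 + 0.472976 = 1.472976
u = 1.377/1.472976 = 0.9348c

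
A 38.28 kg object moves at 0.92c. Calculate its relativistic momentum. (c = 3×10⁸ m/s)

γ = 1/√(1 - 0.92²) = 2.552
v = 0.92 × 3×10⁸ = 2.760×10⁸ m/s
p = γmv = 2.552 × 38.28 × 2.760×10⁸ = 2.696×10¹⁰ kg·m/s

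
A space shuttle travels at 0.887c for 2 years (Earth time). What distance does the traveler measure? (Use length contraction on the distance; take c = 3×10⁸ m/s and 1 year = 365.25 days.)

Earth distance: d = v × t = 0.887c × 2 yr = 1.6795×10¹⁶ m
γ = 2.1656
d' = d/γ = 1.6795×10¹⁶/2.1656 = 7.755×10¹⁵ m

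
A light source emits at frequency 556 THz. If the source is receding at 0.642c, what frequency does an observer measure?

β = v/c = 0.642
(1-β)/(1+β) = 0.358/1.642 = 0.2180
Doppler factor = √(0.2180) = 0.4669
f_obs = 556 × 0.4669 = 259.6 THz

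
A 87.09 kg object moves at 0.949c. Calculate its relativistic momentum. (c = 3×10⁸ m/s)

γ = 1/√(1 - 0.949²) = 3.1718
v = 0.949 × 3×10⁸ = 2.847×10⁸ m/s
p = γmv = 3.1718 × 87.09 × 2.847×10⁸ = 7.864×10¹⁰ kg·m/s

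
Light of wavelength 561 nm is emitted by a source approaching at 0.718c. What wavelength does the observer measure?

β = 0.718
Wavelength Doppler factor = √(0.282/1.718) = √(0.1641) = 0.4051
λ_obs = 561 × 0.4051 = 227.3 nm (blueshift)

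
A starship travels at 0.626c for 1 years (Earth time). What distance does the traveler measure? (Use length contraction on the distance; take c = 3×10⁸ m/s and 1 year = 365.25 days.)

Earth distance: d = v × t = 0.626c × 1 yr = 5.9265×10¹⁵ m
γ = 1.2823
d' = d/γ = 5.9265×10¹⁵/1.2823 = 4.622×10¹⁵ m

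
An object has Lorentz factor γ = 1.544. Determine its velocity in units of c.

From γ = 1/√(1 - v²/c²):
1/γ² = 1/1.544² = 0.4195
v²/c² = 1 - 0.4195 = 0.5805
v/c = √(0.5805) = 0.7619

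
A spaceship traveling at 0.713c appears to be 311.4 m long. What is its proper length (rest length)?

Contracted length L = 311.4 m
γ = 1/√(1 - 0.713²) = 1.426
L₀ = γL = 1.426 × 311.4 = 444.1 m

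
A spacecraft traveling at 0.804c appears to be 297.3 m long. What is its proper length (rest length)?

Contracted length L = 297.3 m
γ = 1/√(1 - 0.804²) = 1.6817
L₀ = γL = 1.6817 × 297.3 = 500.0 m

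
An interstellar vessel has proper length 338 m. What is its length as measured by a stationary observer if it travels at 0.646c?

Proper length L₀ = 338 m
γ = 1/√(1 - 0.646²) = 1.310
L = L₀/γ = 338/1.310 = 258.0 m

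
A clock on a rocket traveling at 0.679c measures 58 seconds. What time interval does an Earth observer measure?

Proper time Δt₀ = 58 seconds
γ = 1/√(1 - 0.679²) = 1.362
Δt = γΔt₀ = 1.362 × 58 = 79.00 seconds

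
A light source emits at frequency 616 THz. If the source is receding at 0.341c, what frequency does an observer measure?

β = v/c = 0.341
(1-β)/(1+β) = 0.659/1.341 = 0.4914
Doppler factor = √(0.4914) = 0.7010
f_obs = 616 × 0.7010 = 431.8 THz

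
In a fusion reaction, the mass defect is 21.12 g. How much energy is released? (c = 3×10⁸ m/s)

Convert mass defect: Δm = 21.12 g = 0.02112 kg
E = Δm·c² = 0.02112 × (3×10⁸)²
= 0.02112 × 9×10¹⁶ = 1.901×10¹⁵ J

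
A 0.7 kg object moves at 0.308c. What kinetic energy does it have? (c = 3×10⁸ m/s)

γ = 1/√(1 - 0.308²) = 1.0511
γ - 1 = 0.05110
KE = (γ-1)mc² = 0.05110 × 0.7 × (3×10⁸)² = 3.219×10¹⁵ J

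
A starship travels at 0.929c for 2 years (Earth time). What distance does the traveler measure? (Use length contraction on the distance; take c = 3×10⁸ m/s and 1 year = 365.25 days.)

Earth distance: d = v × t = 0.929c × 2 yr = 1.759×10¹⁶ m
γ = 2.702
d' = d/γ = 1.759×10¹⁶/2.702 = 6.510×10¹⁵ m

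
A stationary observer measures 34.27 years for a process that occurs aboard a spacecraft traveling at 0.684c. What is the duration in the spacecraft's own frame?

Dilated time Δt = 34.27 years
γ = 1/√(1 - 0.684²) = 1.371
Δt₀ = Δt/γ = 34.27/1.371 = 25.00 years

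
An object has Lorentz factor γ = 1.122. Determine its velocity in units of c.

From γ = 1/√(1 - v²/c²):
1/γ² = 1/1.122² = 0.79435
v²/c² = 1 - 0.79435 = 0.20565
v/c = √(0.20565) = 0.4535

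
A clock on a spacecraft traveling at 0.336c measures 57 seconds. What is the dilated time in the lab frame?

Proper time Δt₀ = 57 seconds
γ = 1/√(1 - 0.336²) = 1.0617
Δt = γΔt₀ = 1.0617 × 57 = 60.52 seconds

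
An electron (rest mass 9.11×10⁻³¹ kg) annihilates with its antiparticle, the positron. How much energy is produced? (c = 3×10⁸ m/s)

Both particles have the same rest mass, so total mass = 2m
E = 2m·c² = 2 × 9.11×10⁻³¹ × (3×10⁸)²
= 2 × 9.11×10⁻³¹ × 9×10¹⁶
= 1.640×10⁻¹³ J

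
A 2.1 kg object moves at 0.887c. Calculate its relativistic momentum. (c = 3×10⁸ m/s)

γ = 1/√(1 - 0.887²) = 2.166
v = 0.887 × 3×10⁸ = 2.661×10⁸ m/s
p = γmv = 2.166 × 2.1 × 2.661×10⁸ = 1.210×10⁹ kg·m/s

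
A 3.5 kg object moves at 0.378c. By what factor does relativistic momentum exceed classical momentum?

p_rel = γmv, p_class = mv
Ratio = γ = 1/√(1 - 0.378²) = 1.080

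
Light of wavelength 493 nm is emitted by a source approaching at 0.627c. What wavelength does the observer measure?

β = 0.627
Wavelength Doppler factor = √(0.373/1.627) = √(0.22926) = 0.47881
λ_obs = 493 × 0.47881 = 236.1 nm (blueshift)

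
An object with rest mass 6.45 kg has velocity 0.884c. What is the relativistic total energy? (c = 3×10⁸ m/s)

γ = 1/√(1 - 0.884²) = 2.139
mc² = 6.45 × (3×10⁸)² = 5.805×10¹⁷ J
E = γmc² = 2.139 × 5.805×10¹⁷ = 1.242×10¹⁸ J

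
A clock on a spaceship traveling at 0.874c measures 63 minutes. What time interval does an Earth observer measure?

Proper time Δt₀ = 63 minutes
γ = 1/√(1 - 0.874²) = 2.0579
Δt = γΔt₀ = 2.0579 × 63 = 129.6 minutes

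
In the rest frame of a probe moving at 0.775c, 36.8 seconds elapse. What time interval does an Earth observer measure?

Proper time Δt₀ = 36.8 seconds
γ = 1/√(1 - 0.775²) = 1.5824
Δt = γΔt₀ = 1.5824 × 36.8 = 58.23 seconds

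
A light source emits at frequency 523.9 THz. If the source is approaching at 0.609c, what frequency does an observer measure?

β = v/c = 0.609
(1+β)/(1-β) = 1.609/0.391 = 4.115
Doppler factor = √(4.115) = 2.029
f_obs = 523.9 × 2.029 = 1063 THz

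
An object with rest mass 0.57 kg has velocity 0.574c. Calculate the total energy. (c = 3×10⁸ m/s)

γ = 1/√(1 - 0.574²) = 1.2212
mc² = 0.57 × (3×10⁸)² = 5.130×10¹⁶ J
E = γmc² = 1.2212 × 5.130×10¹⁶ = 6.265×10¹⁶ J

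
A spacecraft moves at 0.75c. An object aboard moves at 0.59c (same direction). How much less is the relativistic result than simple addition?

Classical: u' + v = 0.59 + 0.75 = 1.34c
Relativistic: u = (0.59 + 0.75)/(1 + 0.4425) = 1.34/1.4425 = 0.9289c
Difference: 1.34 - 0.9289 = 0.4111c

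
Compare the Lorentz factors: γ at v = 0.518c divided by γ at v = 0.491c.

γ₁ = 1/√(1 - 0.518²) = 1.169
γ₂ = 1/√(1 - 0.491²) = 1.148
γ₁/γ₂ = 1.169/1.148 = 1.018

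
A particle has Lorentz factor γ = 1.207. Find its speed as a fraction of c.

From γ = 1/√(1 - v²/c²):
1/γ² = 1/1.207² = 0.6864
v²/c² = 1 - 0.6864 = 0.3136
v/c = √(0.3136) = 0.5600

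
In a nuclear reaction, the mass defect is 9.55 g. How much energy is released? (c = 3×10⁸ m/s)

Convert mass defect: Δm = 9.55 g = 0.00955 kg
E = Δm·c² = 0.00955 × (3×10⁸)²
= 0.00955 × 9×10¹⁶ = 8.595×10¹⁴ J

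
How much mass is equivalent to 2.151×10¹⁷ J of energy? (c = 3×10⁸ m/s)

From E = mc², we get m = E/c²
c² = (3×10⁸)² = 9×10¹⁶ m²/s²
m = 2.151×10¹⁷ / 9×10¹⁶ = 2.390 kg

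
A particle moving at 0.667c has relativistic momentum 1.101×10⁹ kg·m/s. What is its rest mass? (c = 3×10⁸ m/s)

γ = 1/√(1 - 0.667²) = 1.3422
v = 0.667 × 3×10⁸ = 2.001×10⁸ m/s
m = p/(γv) = 1.101×10⁹/(1.3422 × 2.001×10⁸) = 4.099 kg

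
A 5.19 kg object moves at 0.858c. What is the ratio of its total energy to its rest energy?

E = γmc², E₀ = mc²
E/E₀ = γ = 1/√(1 - 0.858²) = 1.947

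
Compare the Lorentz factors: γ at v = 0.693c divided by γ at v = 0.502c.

γ₁ = 1/√(1 - 0.693²) = 1.387
γ₂ = 1/√(1 - 0.502²) = 1.156
γ₁/γ₂ = 1.387/1.156 = 1.200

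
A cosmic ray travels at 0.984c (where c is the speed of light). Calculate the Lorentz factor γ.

v/c = 0.984, so (v/c)² = 0.968256
1 - (v/c)² = 0.031744
γ = 1/√(0.031744) = 5.613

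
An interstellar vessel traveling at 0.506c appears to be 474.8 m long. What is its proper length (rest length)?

Contracted length L = 474.8 m
γ = 1/√(1 - 0.506²) = 1.1594
L₀ = γL = 1.1594 × 474.8 = 550.5 m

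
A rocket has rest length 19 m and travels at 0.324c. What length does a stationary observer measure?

Proper length L₀ = 19 m
γ = 1/√(1 - 0.324²) = 1.057
L = L₀/γ = 19/1.057 = 17.98 m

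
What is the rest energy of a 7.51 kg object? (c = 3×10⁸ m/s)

c² = (3×10⁸)² = 9.000×10¹⁶ m²/s²
E₀ = mc² = 7.51 × 9.000×10¹⁶ = 6.759×10¹⁷ J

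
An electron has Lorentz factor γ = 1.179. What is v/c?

From γ = 1/√(1 - v²/c²):
1/γ² = 1/1.179² = 0.7194
v²/c² = 1 - 0.7194 = 0.2806
v/c = √(0.2806) = 0.5297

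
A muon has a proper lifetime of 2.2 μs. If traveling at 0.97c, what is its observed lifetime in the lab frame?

Proper lifetime τ₀ = 2.2 μs
γ = 1/√(1 - 0.97²) = 4.1135
τ = γτ₀ = 4.1135 × 2.2 μs = 9.050 μs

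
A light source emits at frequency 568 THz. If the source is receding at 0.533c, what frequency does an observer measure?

β = v/c = 0.533
(1-β)/(1+β) = 0.467/1.533 = 0.3046
Doppler factor = √(0.3046) = 0.5519
f_obs = 568 × 0.5519 = 313.5 THz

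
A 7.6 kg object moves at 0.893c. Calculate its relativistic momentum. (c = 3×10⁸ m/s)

γ = 1/√(1 - 0.893²) = 2.222
v = 0.893 × 3×10⁸ = 2.679×10⁸ m/s
p = γmv = 2.222 × 7.6 × 2.679×10⁸ = 4.524×10⁹ kg·m/s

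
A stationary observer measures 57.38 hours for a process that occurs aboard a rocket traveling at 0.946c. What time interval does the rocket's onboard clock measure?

Dilated time Δt = 57.38 hours
γ = 1/√(1 - 0.946²) = 3.085
Δt₀ = Δt/γ = 57.38/3.085 = 18.60 hours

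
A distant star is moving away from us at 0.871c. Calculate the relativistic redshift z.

β = 0.871
(1+β)/(1-β) = 1.871/0.129 = 14.50
√(14.50) = 3.808
z = 3.808 - 1 = 2.808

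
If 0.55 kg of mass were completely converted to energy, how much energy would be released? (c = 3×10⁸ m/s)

Using E = mc²:
c² = (3×10⁸)² = 9×10¹⁶ m²/s²
E = 0.55 × 9×10¹⁶ = 4.950×10¹⁶ J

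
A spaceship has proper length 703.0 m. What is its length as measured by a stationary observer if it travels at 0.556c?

Proper length L₀ = 703.0 m
γ = 1/√(1 - 0.556²) = 1.2031
L = L₀/γ = 703.0/1.2031 = 584.3 m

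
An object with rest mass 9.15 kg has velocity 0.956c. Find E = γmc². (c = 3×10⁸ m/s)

γ = 1/√(1 - 0.956²) = 3.409
mc² = 9.15 × (3×10⁸)² = 8.235×10¹⁷ J
E = γmc² = 3.409 × 8.235×10¹⁷ = 2.807×10¹⁸ J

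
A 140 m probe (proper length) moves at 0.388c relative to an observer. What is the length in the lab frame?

Proper length L₀ = 140 m
γ = 1/√(1 - 0.388²) = 1.085
L = L₀/γ = 140/1.085 = 129.0 m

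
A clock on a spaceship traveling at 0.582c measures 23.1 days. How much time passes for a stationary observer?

Proper time Δt₀ = 23.1 days
γ = 1/√(1 - 0.582²) = 1.230
Δt = γΔt₀ = 1.230 × 23.1 = 28.41 days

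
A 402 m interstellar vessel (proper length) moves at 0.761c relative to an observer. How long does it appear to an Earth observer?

Proper length L₀ = 402 m
γ = 1/√(1 - 0.761²) = 1.5414
L = L₀/γ = 402/1.5414 = 260.8 m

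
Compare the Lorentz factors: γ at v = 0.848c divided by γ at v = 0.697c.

γ₁ = 1/√(1 - 0.848²) = 1.887
γ₂ = 1/√(1 - 0.697²) = 1.395
γ₁/γ₂ = 1.887/1.395 = 1.353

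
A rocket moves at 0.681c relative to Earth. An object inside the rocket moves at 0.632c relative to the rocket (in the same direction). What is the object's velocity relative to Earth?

u = (u' + v)/(1 + u'v/c²)
Numerator: 0.632 + 0.681 = 1.313
Denominator: 1 + 0.430392 = 1.430392
u = 1.313/1.430392 = 0.9179c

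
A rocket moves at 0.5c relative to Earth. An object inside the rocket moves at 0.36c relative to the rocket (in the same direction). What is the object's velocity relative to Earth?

u = (u' + v)/(1 + u'v/c²)
Numerator: 0.36 + 0.5 = 0.86
Denominator: 1 + 0.18 = 1.18
u = 0.86/1.18 = 0.7288c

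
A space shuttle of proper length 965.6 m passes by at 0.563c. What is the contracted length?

Proper length L₀ = 965.6 m
γ = 1/√(1 - 0.563²) = 1.210
L = L₀/γ = 965.6/1.210 = 798.0 m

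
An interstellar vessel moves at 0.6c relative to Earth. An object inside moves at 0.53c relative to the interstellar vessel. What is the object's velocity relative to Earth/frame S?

u = (u' + v)/(1 + u'v/c²)
Numerator: 0.53 + 0.6 = 1.13
Denominator: 1 + 0.318 = 1.318
u = 1.13/1.318 = 0.8574c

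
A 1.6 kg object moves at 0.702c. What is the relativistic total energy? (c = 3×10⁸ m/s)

γ = 1/√(1 - 0.702²) = 1.404
mc² = 1.6 × (3×10⁸)² = 1.440×10¹⁷ J
E = γmc² = 1.404 × 1.440×10¹⁷ = 2.022×10¹⁷ J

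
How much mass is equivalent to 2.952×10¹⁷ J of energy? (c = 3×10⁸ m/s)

From E = mc², we get m = E/c²
c² = (3×10⁸)² = 9×10¹⁶ m²/s²
m = 2.952×10¹⁷ / 9×10¹⁶ = 3.280 kg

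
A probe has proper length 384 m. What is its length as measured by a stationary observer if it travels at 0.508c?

Proper length L₀ = 384 m
γ = 1/√(1 - 0.508²) = 1.16096
L = L₀/γ = 384/1.16096 = 330.8 m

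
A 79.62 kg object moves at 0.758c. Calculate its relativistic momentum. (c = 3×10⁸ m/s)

γ = 1/√(1 - 0.758²) = 1.533
v = 0.758 × 3×10⁸ = 2.274×10⁸ m/s
p = γmv = 1.533 × 79.62 × 2.274×10⁸ = 2.776×10¹⁰ kg·m/s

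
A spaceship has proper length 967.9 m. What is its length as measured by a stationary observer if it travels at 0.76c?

Proper length L₀ = 967.9 m
γ = 1/√(1 - 0.76²) = 1.5386
L = L₀/γ = 967.9/1.5386 = 629.1 m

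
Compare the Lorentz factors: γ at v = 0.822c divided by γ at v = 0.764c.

γ₁ = 1/√(1 - 0.822²) = 1.756
γ₂ = 1/√(1 - 0.764²) = 1.550
γ₁/γ₂ = 1.756/1.550 = 1.133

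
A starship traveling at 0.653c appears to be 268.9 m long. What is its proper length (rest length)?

Contracted length L = 268.9 m
γ = 1/√(1 - 0.653²) = 1.3204
L₀ = γL = 1.3204 × 268.9 = 355.1 m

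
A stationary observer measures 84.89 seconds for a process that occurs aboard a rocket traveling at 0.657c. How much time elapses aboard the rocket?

Dilated time Δt = 84.89 seconds
γ = 1/√(1 - 0.657²) = 1.3265
Δt₀ = Δt/γ = 84.89/1.3265 = 64.00 seconds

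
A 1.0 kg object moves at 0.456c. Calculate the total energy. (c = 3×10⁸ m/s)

γ = 1/√(1 - 0.456²) = 1.1236
mc² = 1.0 × (3×10⁸)² = 9.000×10¹⁶ J
E = γmc² = 1.1236 × 9.000×10¹⁶ = 1.011×10¹⁷ J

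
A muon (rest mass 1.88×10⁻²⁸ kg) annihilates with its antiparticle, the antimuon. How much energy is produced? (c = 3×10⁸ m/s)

Both particles have the same rest mass, so total mass = 2m
E = 2m·c² = 2 × 1.88×10⁻²⁸ × (3×10⁸)²
= 2 × 1.88×10⁻²⁸ × 9×10¹⁶
= 3.384×10⁻¹¹ J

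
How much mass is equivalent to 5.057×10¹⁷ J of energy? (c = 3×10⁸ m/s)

From E = mc², we get m = E/c²
c² = (3×10⁸)² = 9×10¹⁶ m²/s²
m = 5.057×10¹⁷ / 9×10¹⁶ = 5.619 kg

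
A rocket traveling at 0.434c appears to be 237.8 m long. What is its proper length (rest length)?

Contracted length L = 237.8 m
γ = 1/√(1 - 0.434²) = 1.110
L₀ = γL = 1.110 × 237.8 = 264.0 m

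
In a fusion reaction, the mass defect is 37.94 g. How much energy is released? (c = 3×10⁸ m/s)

Convert mass defect: Δm = 37.94 g = 0.03794 kg
E = Δm·c² = 0.03794 × (3×10⁸)²
= 0.03794 × 9×10¹⁶ = 3.415×10¹⁵ J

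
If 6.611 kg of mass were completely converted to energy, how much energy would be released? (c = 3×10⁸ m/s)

Using E = mc²:
c² = (3×10⁸)² = 9×10¹⁶ m²/s²
E = 6.611 × 9×10¹⁶ = 5.950×10¹⁷ J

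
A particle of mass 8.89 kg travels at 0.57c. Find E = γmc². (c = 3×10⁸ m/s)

γ = 1/√(1 - 0.57²) = 1.2171
mc² = 8.89 × (3×10⁸)² = 8.001×10¹⁷ J
E = γmc² = 1.2171 × 8.001×10¹⁷ = 9.738×10¹⁷ J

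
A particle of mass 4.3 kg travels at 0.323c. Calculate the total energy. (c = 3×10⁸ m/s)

γ = 1/√(1 - 0.323²) = 1.0566
mc² = 4.3 × (3×10⁸)² = 3.870×10¹⁷ J
E = γmc² = 1.0566 × 3.870×10¹⁷ = 4.089×10¹⁷ J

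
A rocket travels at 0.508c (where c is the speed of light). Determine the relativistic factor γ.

v/c = 0.508, so (v/c)² = 0.258064
1 - (v/c)² = 0.741936
γ = 1/√(0.741936) = 1.161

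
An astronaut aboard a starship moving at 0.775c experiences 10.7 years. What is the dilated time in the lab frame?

Proper time Δt₀ = 10.7 years
γ = 1/√(1 - 0.775²) = 1.582
Δt = γΔt₀ = 1.582 × 10.7 = 16.93 years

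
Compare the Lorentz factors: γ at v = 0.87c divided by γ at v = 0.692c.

γ₁ = 1/√(1 - 0.87²) = 2.028
γ₂ = 1/√(1 - 0.692²) = 1.385
γ₁/γ₂ = 2.028/1.385 = 1.464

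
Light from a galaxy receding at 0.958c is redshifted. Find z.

β = 0.958
(1+β)/(1-β) = 1.958/0.042 = 46.62
√(46.62) = 6.828
z = 6.828 - 1 = 5.828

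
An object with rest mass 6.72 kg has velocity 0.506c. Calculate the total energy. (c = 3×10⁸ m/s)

γ = 1/√(1 - 0.506²) = 1.1594
mc² = 6.72 × (3×10⁸)² = 6.048×10¹⁷ J
E = γmc² = 1.1594 × 6.048×10¹⁷ = 7.012×10¹⁷ J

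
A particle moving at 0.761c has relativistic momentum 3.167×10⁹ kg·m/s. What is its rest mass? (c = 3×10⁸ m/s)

γ = 1/√(1 - 0.761²) = 1.5414
v = 0.761 × 3×10⁸ = 2.283×10⁸ m/s
m = p/(γv) = 3.167×10⁹/(1.5414 × 2.283×10⁸) = 9.000 kg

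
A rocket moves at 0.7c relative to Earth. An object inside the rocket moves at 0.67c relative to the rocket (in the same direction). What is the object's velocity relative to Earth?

u = (u' + v)/(1 + u'v/c²)
Numerator: 0.67 + 0.7 = 1.37
Denominator: 1 + 0.469 = 1.469
u = 1.37/1.469 = 0.9326c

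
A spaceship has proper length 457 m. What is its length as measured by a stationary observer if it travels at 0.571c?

Proper length L₀ = 457 m
γ = 1/√(1 - 0.571²) = 1.218
L = L₀/γ = 457/1.218 = 375.2 m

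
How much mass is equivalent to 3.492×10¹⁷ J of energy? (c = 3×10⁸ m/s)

From E = mc², we get m = E/c²
c² = (3×10⁸)² = 9×10¹⁶ m²/s²
m = 3.492×10¹⁷ / 9×10¹⁶ = 3.880 kg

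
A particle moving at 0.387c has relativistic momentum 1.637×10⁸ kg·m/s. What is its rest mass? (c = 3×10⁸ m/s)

γ = 1/√(1 - 0.387²) = 1.085
v = 0.387 × 3×10⁸ = 1.161×10⁸ m/s
m = p/(γv) = 1.637×10⁸/(1.085 × 1.161×10⁸) = 1.300 kg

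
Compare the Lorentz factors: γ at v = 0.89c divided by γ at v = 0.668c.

γ₁ = 1/√(1 - 0.89²) = 2.193
γ₂ = 1/√(1 - 0.668²) = 1.344
γ₁/γ₂ = 2.193/1.344 = 1.632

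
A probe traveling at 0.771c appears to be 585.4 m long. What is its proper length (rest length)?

Contracted length L = 585.4 m
γ = 1/√(1 - 0.771²) = 1.57027
L₀ = γL = 1.57027 × 585.4 = 919.2 m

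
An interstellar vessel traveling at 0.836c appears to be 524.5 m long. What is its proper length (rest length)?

Contracted length L = 524.5 m
γ = 1/√(1 - 0.836²) = 1.8224
L₀ = γL = 1.8224 × 524.5 = 955.8 m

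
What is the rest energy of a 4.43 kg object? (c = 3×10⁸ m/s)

c² = (3×10⁸)² = 9.000×10¹⁶ m²/s²
E₀ = mc² = 4.43 × 9.000×10¹⁶ = 3.987×10¹⁷ J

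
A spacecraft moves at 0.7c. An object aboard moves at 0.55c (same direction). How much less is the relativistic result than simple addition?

Classical: u' + v = 0.55 + 0.7 = 1.25c
Relativistic: u = (0.55 + 0.7)/(1 + 0.385) = 1.25/1.385 = 0.9025c
Difference: 1.25 - 0.9025 = 0.3475c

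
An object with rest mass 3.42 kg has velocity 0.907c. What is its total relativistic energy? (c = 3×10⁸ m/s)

γ = 1/√(1 - 0.907²) = 2.3746
mc² = 3.42 × (3×10⁸)² = 3.078×10¹⁷ J
E = γmc² = 2.3746 × 3.078×10¹⁷ = 7.309×10¹⁷ J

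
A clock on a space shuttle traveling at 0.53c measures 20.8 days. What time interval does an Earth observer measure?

Proper time Δt₀ = 20.8 days
γ = 1/√(1 - 0.53²) = 1.1792
Δt = γΔt₀ = 1.1792 × 20.8 = 24.53 days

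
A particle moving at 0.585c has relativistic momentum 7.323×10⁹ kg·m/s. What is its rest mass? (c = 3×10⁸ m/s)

γ = 1/√(1 - 0.585²) = 1.233
v = 0.585 × 3×10⁸ = 1.755×10⁸ m/s
m = p/(γv) = 7.323×10⁹/(1.233 × 1.755×10⁸) = 33.84 kg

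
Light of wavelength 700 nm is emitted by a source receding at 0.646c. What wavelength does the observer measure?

β = 0.646
Wavelength Doppler factor = √(1.646/0.354) = √(4.650) = 2.156
λ_obs = 700 × 2.156 = 1509 nm (redshift)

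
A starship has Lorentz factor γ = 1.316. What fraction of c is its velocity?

From γ = 1/√(1 - v²/c²):
1/γ² = 1/1.316² = 0.5774
v²/c² = 1 - 0.5774 = 0.4226
v/c = √(0.4226) = 0.6501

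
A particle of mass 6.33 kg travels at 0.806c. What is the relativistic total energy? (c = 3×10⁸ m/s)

γ = 1/√(1 - 0.806²) = 1.6894
mc² = 6.33 × (3×10⁸)² = 5.697×10¹⁷ J
E = γmc² = 1.6894 × 5.697×10¹⁷ = 9.625×10¹⁷ J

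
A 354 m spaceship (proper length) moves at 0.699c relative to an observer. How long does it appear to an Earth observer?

Proper length L₀ = 354 m
γ = 1/√(1 - 0.699²) = 1.398
L = L₀/γ = 354/1.398 = 253.2 m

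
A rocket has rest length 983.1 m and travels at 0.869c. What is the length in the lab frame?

Proper length L₀ = 983.1 m
γ = 1/√(1 - 0.869²) = 2.021
L = L₀/γ = 983.1/2.021 = 486.4 m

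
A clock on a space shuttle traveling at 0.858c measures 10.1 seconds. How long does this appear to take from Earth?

Proper time Δt₀ = 10.1 seconds
γ = 1/√(1 - 0.858²) = 1.947
Δt = γΔt₀ = 1.947 × 10.1 = 19.66 seconds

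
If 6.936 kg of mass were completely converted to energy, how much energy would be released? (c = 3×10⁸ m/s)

Using E = mc²:
c² = (3×10⁸)² = 9×10¹⁶ m²/s²
E = 6.936 × 9×10¹⁶ = 6.242×10¹⁷ J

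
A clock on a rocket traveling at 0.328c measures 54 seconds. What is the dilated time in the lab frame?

Proper time Δt₀ = 54 seconds
γ = 1/√(1 - 0.328²) = 1.0586
Δt = γΔt₀ = 1.0586 × 54 = 57.16 seconds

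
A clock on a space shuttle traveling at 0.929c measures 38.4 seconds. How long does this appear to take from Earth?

Proper time Δt₀ = 38.4 seconds
γ = 1/√(1 - 0.929²) = 2.702
Δt = γΔt₀ = 2.702 × 38.4 = 103.8 seconds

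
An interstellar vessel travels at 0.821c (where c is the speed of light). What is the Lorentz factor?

v/c = 0.821, so (v/c)² = 0.674041
1 - (v/c)² = 0.325959
γ = 1/√(0.325959) = 1.752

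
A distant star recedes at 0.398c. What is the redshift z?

β = 0.398
(1+β)/(1-β) = 1.398/0.602 = 2.3223
√(2.3223) = 1.5239
z = 1.5239 - 1 = 0.5239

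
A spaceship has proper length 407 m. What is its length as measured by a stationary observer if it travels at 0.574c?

Proper length L₀ = 407 m
γ = 1/√(1 - 0.574²) = 1.221
L = L₀/γ = 407/1.221 = 333.3 m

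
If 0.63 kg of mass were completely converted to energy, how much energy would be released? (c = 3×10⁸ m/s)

Using E = mc²:
c² = (3×10⁸)² = 9×10¹⁶ m²/s²
E = 0.63 × 9×10¹⁶ = 5.670×10¹⁶ J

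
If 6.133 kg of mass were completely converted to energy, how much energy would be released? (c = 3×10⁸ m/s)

Using E = mc²:
c² = (3×10⁸)² = 9×10¹⁶ m²/s²
E = 6.133 × 9×10¹⁶ = 5.520×10¹⁷ J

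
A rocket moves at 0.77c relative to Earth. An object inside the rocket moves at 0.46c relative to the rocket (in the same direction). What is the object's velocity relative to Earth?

u = (u' + v)/(1 + u'v/c²)
Numerator: 0.46 + 0.77 = 1.23
Denominator: 1 + 0.3542 = 1.3542
u = 1.23/1.3542 = 0.9083c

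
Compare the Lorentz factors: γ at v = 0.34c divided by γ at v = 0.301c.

γ₁ = 1/√(1 - 0.34²) = 1.0633
γ₂ = 1/√(1 - 0.301²) = 1.0486
γ₁/γ₂ = 1.0633/1.0486 = 1.014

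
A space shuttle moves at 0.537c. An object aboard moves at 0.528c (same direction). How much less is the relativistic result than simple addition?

Classical: u' + v = 0.528 + 0.537 = 1.065c
Relativistic: u = (0.528 + 0.537)/(1 + 0.283536) = 1.065/1.283536 = 0.8297c
Difference: 1.065 - 0.8297 = 0.2353c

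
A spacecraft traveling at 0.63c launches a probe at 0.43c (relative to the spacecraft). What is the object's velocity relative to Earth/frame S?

u = (u' + v)/(1 + u'v/c²)
Numerator: 0.43 + 0.63 = 1.06
Denominator: 1 + 0.2709 = 1.2709
u = 1.06/1.2709 = 0.8341c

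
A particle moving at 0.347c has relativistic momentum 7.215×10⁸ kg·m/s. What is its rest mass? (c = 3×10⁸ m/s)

γ = 1/√(1 - 0.347²) = 1.0663
v = 0.347 × 3×10⁸ = 1.041×10⁸ m/s
m = p/(γv) = 7.215×10⁸/(1.0663 × 1.041×10⁸) = 6.500 kg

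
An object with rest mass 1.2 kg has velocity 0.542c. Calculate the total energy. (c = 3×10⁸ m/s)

γ = 1/√(1 - 0.542²) = 1.190
mc² = 1.2 × (3×10⁸)² = 1.080×10¹⁷ J
E = γmc² = 1.190 × 1.080×10¹⁷ = 1.285×10¹⁷ J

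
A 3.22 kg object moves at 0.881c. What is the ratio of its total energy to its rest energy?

E = γmc², E₀ = mc²
E/E₀ = γ = 1/√(1 - 0.881²) = 2.114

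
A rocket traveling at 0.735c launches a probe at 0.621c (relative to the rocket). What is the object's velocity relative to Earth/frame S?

u = (u' + v)/(1 + u'v/c²)
Numerator: 0.621 + 0.735 = 1.356
Denominator: 1 + 0.456435 = 1.456435
u = 1.356/1.456435 = 0.9310c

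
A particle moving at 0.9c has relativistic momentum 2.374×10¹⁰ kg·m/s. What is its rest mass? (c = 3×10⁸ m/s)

γ = 1/√(1 - 0.9²) = 2.294
v = 0.9 × 3×10⁸ = 2.700×10⁸ m/s
m = p/(γv) = 2.374×10¹⁰/(2.294 × 2.700×10⁸) = 38.33 kg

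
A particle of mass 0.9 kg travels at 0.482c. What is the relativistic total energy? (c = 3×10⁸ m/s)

γ = 1/√(1 - 0.482²) = 1.1413
mc² = 0.9 × (3×10⁸)² = 8.100×10¹⁶ J
E = γmc² = 1.1413 × 8.100×10¹⁶ = 9.245×10¹⁶ J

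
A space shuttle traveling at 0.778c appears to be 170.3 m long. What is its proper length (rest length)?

Contracted length L = 170.3 m
γ = 1/√(1 - 0.778²) = 1.592
L₀ = γL = 1.592 × 170.3 = 271.1 m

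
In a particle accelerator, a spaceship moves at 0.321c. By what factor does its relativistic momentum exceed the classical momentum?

p_rel = γmv, p_class = mv
Ratio = γ = 1/√(1 - 0.321²)
= 1/√(0.896959) = 1.056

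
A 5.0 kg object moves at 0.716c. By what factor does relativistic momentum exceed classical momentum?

p_rel = γmv, p_class = mv
Ratio = γ = 1/√(1 - 0.716²) = 1.432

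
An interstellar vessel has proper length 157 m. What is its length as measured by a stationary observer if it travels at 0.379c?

Proper length L₀ = 157 m
γ = 1/√(1 - 0.379²) = 1.0806
L = L₀/γ = 157/1.0806 = 145.3 m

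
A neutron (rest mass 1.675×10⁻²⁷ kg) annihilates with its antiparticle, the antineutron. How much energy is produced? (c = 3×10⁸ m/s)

Both particles have the same rest mass, so total mass = 2m
E = 2m·c² = 2 × 1.675×10⁻²⁷ × (3×10⁸)²
= 2 × 1.675×10⁻²⁷ × 9×10¹⁶
= 3.015×10⁻¹⁰ J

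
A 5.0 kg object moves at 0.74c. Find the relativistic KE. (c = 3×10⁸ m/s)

γ = 1/√(1 - 0.74²) = 1.48675
γ - 1 = 0.48675
KE = (γ-1)mc² = 0.48675 × 5.0 × (3×10⁸)² = 2.190×10¹⁷ J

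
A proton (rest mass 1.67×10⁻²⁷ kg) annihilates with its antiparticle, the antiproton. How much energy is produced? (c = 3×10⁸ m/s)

Both particles have the same rest mass, so total mass = 2m
E = 2m·c² = 2 × 1.67×10⁻²⁷ × (3×10⁸)²
= 2 × 1.67×10⁻²⁷ × 9×10¹⁶
= 3.006×10⁻¹⁰ J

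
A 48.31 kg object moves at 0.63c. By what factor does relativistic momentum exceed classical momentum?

p_rel = γmv, p_class = mv
Ratio = γ = 1/√(1 - 0.63²) = 1.288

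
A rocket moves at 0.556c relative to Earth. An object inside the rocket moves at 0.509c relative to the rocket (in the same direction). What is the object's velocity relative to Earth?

u = (u' + v)/(1 + u'v/c²)
Numerator: 0.509 + 0.556 = 1.065
Denominator: 1 + 0.283004 = 1.283004
u = 1.065/1.283004 = 0.8301c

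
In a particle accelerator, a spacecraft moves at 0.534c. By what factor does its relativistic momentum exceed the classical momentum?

p_rel = γmv, p_class = mv
Ratio = γ = 1/√(1 - 0.534²)
= 1/√(0.714844) = 1.183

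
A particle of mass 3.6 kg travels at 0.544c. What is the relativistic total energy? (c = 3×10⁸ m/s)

γ = 1/√(1 - 0.544²) = 1.1918
mc² = 3.6 × (3×10⁸)² = 3.240×10¹⁷ J
E = γmc² = 1.1918 × 3.240×10¹⁷ = 3.861×10¹⁷ J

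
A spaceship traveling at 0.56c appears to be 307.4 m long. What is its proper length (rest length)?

Contracted length L = 307.4 m
γ = 1/√(1 - 0.56²) = 1.207
L₀ = γL = 1.207 × 307.4 = 371.0 m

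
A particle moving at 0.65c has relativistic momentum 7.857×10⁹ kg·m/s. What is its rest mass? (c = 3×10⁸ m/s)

γ = 1/√(1 - 0.65²) = 1.316
v = 0.65 × 3×10⁸ = 1.950×10⁸ m/s
m = p/(γv) = 7.857×10⁹/(1.316 × 1.950×10⁸) = 30.62 kg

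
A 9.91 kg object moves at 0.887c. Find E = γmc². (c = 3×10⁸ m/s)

γ = 1/√(1 - 0.887²) = 2.1656
mc² = 9.91 × (3×10⁸)² = 8.919×10¹⁷ J
E = γmc² = 2.1656 × 8.919×10¹⁷ = 1.931×10¹⁸ J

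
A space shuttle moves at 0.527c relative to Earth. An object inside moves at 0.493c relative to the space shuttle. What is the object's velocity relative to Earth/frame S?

u = (u' + v)/(1 + u'v/c²)
Numerator: 0.493 + 0.527 = 1.02
Denominator: 1 + 0.259811 = 1.259811
u = 1.02/1.259811 = 0.8096c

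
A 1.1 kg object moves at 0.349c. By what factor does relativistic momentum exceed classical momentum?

p_rel = γmv, p_class = mv
Ratio = γ = 1/√(1 - 0.349²) = 1.067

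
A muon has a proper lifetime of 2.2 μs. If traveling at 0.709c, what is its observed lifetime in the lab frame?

Proper lifetime τ₀ = 2.2 μs
γ = 1/√(1 - 0.709²) = 1.418
τ = γτ₀ = 1.418 × 2.2 μs = 3.120 μs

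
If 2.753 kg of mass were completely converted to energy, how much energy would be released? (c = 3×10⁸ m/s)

Using E = mc²:
c² = (3×10⁸)² = 9×10¹⁶ m²/s²
E = 2.753 × 9×10¹⁶ = 2.478×10¹⁷ J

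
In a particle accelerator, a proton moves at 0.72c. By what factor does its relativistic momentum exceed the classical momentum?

p_rel = γmv, p_class = mv
Ratio = γ = 1/√(1 - 0.72²)
= 1/√(0.4816) = 1.441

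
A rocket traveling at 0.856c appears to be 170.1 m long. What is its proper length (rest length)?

Contracted length L = 170.1 m
γ = 1/√(1 - 0.856²) = 1.934
L₀ = γL = 1.934 × 170.1 = 329.0 m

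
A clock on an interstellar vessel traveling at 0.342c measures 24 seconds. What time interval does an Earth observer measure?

Proper time Δt₀ = 24 seconds
γ = 1/√(1 - 0.342²) = 1.064
Δt = γΔt₀ = 1.064 × 24 = 25.54 seconds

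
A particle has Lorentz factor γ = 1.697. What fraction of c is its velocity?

From γ = 1/√(1 - v²/c²):
1/γ² = 1/1.697² = 0.34725
v²/c² = 1 - 0.34725 = 0.65275
v/c = √(0.65275) = 0.8079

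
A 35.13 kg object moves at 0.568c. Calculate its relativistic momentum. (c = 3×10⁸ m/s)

γ = 1/√(1 - 0.568²) = 1.215
v = 0.568 × 3×10⁸ = 1.704×10⁸ m/s
p = γmv = 1.215 × 35.13 × 1.704×10⁸ = 7.273×10⁹ kg·m/s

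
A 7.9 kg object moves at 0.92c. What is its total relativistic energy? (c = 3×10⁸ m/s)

γ = 1/√(1 - 0.92²) = 2.552
mc² = 7.9 × (3×10⁸)² = 7.110×10¹⁷ J
E = γmc² = 2.552 × 7.110×10¹⁷ = 1.814×10¹⁸ J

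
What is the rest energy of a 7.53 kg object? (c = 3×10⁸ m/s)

c² = (3×10⁸)² = 9.000×10¹⁶ m²/s²
E₀ = mc² = 7.53 × 9.000×10¹⁶ = 6.777×10¹⁷ J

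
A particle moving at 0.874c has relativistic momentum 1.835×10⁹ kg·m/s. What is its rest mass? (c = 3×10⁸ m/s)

γ = 1/√(1 - 0.874²) = 2.058
v = 0.874 × 3×10⁸ = 2.622×10⁸ m/s
m = p/(γv) = 1.835×10⁹/(2.058 × 2.622×10⁸) = 3.401 kg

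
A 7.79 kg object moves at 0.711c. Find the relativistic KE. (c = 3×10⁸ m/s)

γ = 1/√(1 - 0.711²) = 1.4221
γ - 1 = 0.4221
KE = (γ-1)mc² = 0.4221 × 7.79 × (3×10⁸)² = 2.959×10¹⁷ J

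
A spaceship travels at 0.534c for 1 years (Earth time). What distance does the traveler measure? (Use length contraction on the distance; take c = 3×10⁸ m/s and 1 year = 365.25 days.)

Earth distance: d = v × t = 0.534c × 1 yr = 5.056×10¹⁵ m
γ = 1.183
d' = d/γ = 5.056×10¹⁵/1.183 = 4.274×10¹⁵ m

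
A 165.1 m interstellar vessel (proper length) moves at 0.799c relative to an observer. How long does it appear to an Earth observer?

Proper length L₀ = 165.1 m
γ = 1/√(1 - 0.799²) = 1.663
L = L₀/γ = 165.1/1.663 = 99.28 m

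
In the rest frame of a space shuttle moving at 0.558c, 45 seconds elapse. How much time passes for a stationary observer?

Proper time Δt₀ = 45 seconds
γ = 1/√(1 - 0.558²) = 1.205
Δt = γΔt₀ = 1.205 × 45 = 54.23 seconds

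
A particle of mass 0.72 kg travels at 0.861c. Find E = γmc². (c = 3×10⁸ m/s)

γ = 1/√(1 - 0.861²) = 1.966
mc² = 0.72 × (3×10⁸)² = 6.480×10¹⁶ J
E = γmc² = 1.966 × 6.480×10¹⁶ = 1.274×10¹⁷ J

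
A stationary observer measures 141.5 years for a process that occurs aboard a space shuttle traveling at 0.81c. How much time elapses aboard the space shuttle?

Dilated time Δt = 141.5 years
γ = 1/√(1 - 0.81²) = 1.7052
Δt₀ = Δt/γ = 141.5/1.7052 = 82.98 years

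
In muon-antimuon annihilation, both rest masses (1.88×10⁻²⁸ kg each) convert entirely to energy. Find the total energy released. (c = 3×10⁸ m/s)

Both particles have the same rest mass, so total mass = 2m
E = 2m·c² = 2 × 1.88×10⁻²⁸ × (3×10⁸)²
= 2 × 1.88×10⁻²⁸ × 9×10¹⁶
= 3.384×10⁻¹¹ J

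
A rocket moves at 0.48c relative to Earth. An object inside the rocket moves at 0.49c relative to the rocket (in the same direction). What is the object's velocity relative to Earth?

u = (u' + v)/(1 + u'v/c²)
Numerator: 0.49 + 0.48 = 0.97
Denominator: 1 + 0.2352 = 1.2352
u = 0.97/1.2352 = 0.7853c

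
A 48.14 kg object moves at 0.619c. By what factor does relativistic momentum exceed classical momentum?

p_rel = γmv, p_class = mv
Ratio = γ = 1/√(1 - 0.619²) = 1.273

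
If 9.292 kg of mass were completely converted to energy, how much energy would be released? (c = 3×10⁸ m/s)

Using E = mc²:
c² = (3×10⁸)² = 9×10¹⁶ m²/s²
E = 9.292 × 9×10¹⁶ = 8.363×10¹⁷ J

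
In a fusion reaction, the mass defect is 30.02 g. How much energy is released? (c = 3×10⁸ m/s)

Convert mass defect: Δm = 30.02 g = 0.03002 kg
E = Δm·c² = 0.03002 × (3×10⁸)²
= 0.03002 × 9×10¹⁶ = 2.702×10¹⁵ J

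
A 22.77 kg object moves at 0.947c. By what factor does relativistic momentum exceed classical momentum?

p_rel = γmv, p_class = mv
Ratio = γ = 1/√(1 - 0.947²) = 3.113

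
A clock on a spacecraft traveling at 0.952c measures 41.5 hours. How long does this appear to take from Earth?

Proper time Δt₀ = 41.5 hours
γ = 1/√(1 - 0.952²) = 3.267
Δt = γΔt₀ = 3.267 × 41.5 = 135.6 hours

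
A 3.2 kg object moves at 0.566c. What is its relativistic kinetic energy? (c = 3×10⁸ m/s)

γ = 1/√(1 - 0.566²) = 1.213
γ - 1 = 0.2130
KE = (γ-1)mc² = 0.2130 × 3.2 × (3×10⁸)² = 6.134×10¹⁶ J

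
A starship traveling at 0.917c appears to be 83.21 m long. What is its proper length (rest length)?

Contracted length L = 83.21 m
γ = 1/√(1 - 0.917²) = 2.507
L₀ = γL = 2.507 × 83.21 = 208.6 m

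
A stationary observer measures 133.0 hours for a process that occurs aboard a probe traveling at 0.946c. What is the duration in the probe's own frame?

Dilated time Δt = 133.0 hours
γ = 1/√(1 - 0.946²) = 3.085
Δt₀ = Δt/γ = 133.0/3.085 = 43.11 hours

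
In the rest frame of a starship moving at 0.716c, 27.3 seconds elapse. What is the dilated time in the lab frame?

Proper time Δt₀ = 27.3 seconds
γ = 1/√(1 - 0.716²) = 1.4325
Δt = γΔt₀ = 1.4325 × 27.3 = 39.11 seconds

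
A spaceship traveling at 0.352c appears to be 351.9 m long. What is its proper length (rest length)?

Contracted length L = 351.9 m
γ = 1/√(1 - 0.352²) = 1.0684
L₀ = γL = 1.0684 × 351.9 = 376.0 m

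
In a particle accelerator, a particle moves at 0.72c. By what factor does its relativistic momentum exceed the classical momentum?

p_rel = γmv, p_class = mv
Ratio = γ = 1/√(1 - 0.72²)
= 1/√(0.4816) = 1.441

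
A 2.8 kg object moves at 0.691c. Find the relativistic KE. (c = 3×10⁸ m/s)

γ = 1/√(1 - 0.691²) = 1.3834
γ - 1 = 0.3834
KE = (γ-1)mc² = 0.3834 × 2.8 × (3×10⁸)² = 9.662×10¹⁶ J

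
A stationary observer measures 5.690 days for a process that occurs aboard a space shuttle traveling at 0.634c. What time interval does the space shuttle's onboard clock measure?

Dilated time Δt = 5.690 days
γ = 1/√(1 - 0.634²) = 1.2931
Δt₀ = Δt/γ = 5.690/1.2931 = 4.400 days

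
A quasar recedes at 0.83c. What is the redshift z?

β = 0.83
(1+β)/(1-β) = 1.83/0.17 = 10.765
√(10.765) = 3.281
z = 3.281 - 1 = 2.281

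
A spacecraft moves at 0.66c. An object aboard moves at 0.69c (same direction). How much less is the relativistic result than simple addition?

Classical: u' + v = 0.69 + 0.66 = 1.35c
Relativistic: u = (0.69 + 0.66)/(1 + 0.4554) = 1.35/1.4554 = 0.9276c
Difference: 1.35 - 0.9276 = 0.4224c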